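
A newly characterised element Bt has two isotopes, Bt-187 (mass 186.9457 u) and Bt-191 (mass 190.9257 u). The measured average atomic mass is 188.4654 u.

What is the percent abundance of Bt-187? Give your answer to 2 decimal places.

With x = fraction of Bt-187 (so Bt-191 is 1 − x):
186.9457·x + 190.9257·(1 − x) = 188.4654
(186.9457 − 190.9257)·x = 188.4654 − 190.9257
x = -2.4603 / -3.9800 = 0.61817 → 61.82% Bt-187, 38.18% Bt-191.

61.82%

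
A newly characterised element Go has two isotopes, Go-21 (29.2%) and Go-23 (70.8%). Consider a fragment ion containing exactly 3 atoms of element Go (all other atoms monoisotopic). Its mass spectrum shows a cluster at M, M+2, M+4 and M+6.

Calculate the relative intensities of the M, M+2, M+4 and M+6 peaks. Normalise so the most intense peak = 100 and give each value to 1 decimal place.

5.7 : 41.2 : 100.0 : 80.8

Expanding (0.292 + 0.708)^3:
P(M) = 0.292^3 = 0.024897
P(M+2) = 3 × 0.292^2 × 0.708^1 = 0.181101
P(M+4) = 3 × 0.292^1 × 0.708^2 = 0.439107
P(M+6) = 0.708^3 = 0.354895
The M+4 peak is largest (0.439107); scaling to 100 gives 5.7 : 41.2 : 100.0 : 80.8.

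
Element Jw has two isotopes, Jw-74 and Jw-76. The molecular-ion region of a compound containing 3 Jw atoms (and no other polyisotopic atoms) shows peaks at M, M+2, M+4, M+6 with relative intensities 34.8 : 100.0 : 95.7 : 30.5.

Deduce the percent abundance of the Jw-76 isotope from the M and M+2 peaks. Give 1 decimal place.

48.9%

Write p for the Jw-74 fraction. I(M+2)/I(M) = [C(3,1)·p^2·(1−p)] / p^3 = 3·(1−p)/p = 100.0/34.8 = 2.8736
(1−p)/p = 2.8736/3 = 0.9579  ⇒  p = 1/(1 + 0.9579) = 0.5108
Jw-74: 51.1%, Jw-76: 48.9%.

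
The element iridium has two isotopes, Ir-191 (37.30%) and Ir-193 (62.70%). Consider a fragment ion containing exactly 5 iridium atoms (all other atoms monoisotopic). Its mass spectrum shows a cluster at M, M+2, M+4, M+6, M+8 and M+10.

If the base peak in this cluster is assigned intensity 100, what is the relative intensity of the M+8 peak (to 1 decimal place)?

84.0

Binomial terms of (0.3730 + 0.6270)^5: M 0.0072, M+2 0.0607, M+4 0.2040, M+6 0.3429, M+8 0.2882, M+10 0.0969 → M+6 is the base peak.
P(M+6) = C(5,3) × 0.3730^2 × 0.6270^3 = 10 × 0.139129 × 0.24649188 = 0.342942 (base)
P(M+8) = C(5,4) × 0.3730^1 × 0.6270^4 = 5 × 0.3730 × 0.15455041 = 0.288237
Relative intensity = 0.288237 / 0.342942 × 100 = 84.0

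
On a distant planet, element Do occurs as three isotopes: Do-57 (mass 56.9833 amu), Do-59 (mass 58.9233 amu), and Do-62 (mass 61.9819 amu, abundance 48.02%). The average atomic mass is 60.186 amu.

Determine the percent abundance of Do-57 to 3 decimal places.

Let x and y be the fractions of Do-57 and Do-59. Then x + y = 1 − 0.4802 = 0.5198 and 56.9833x + 58.9233y = 60.186 − 0.4802×61.9819 = 30.42229162.
Substituting: 56.9833x + 58.9233(0.5198 − x) = 30.42229162
(56.9833 − 58.9233)x = -0.20603972  ⇒  x = 0.10621, y = 0.41359
Do-57: 10.621%, Do-59: 41.359%.

10.621%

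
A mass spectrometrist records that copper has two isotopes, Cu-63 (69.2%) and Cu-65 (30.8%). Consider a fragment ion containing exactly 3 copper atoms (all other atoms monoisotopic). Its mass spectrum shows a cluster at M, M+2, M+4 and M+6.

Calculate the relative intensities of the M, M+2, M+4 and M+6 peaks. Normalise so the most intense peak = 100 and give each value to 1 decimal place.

74.9 : 100.0 : 44.5 : 6.6

The 3 Cu atoms are independent, so intensities follow the terms of (0.692 + 0.308)^3.
P(M) = 0.692^3 = 0.331374
P(M+2) = 3 × 0.692^2 × 0.308^1 = 0.442470
P(M+4) = 3 × 0.692^1 × 0.308^2 = 0.196938
P(M+6) = 0.308^3 = 0.029218
The M+2 peak is largest (0.442470); scaling to 100 gives 74.9 : 100.0 : 44.5 : 6.6.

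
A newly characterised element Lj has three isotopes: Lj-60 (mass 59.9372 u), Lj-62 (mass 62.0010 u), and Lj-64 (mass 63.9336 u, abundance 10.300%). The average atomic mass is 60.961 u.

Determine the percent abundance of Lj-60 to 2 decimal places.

60.04%

The remaining 89.700% is split between Lj-60 (fraction x) and Lj-62 (fraction 0.89700 − x).
Substituting: 59.9372x + 62.0010(0.89700 − x) = 54.3758392
(59.9372 − 62.0010)x = -1.2390578  ⇒  x = 0.60038, y = 0.29662
Lj-60: 60.04%, Lj-62: 29.66%.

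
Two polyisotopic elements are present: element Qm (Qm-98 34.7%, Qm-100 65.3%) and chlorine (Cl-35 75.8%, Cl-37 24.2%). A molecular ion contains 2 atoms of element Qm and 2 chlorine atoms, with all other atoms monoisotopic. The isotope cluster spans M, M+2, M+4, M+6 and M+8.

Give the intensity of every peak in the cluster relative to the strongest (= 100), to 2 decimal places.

16.54 : 72.81 : 100.00 : 43.74 : 5.97

Element Qm pattern (n=2): 0.120409 : 0.453182 : 0.426409
Chlorine pattern (n=2): 0.574564 : 0.366872 : 0.058564
Convolve the two distributions (both contribute in 2-u steps):
  M: 0.120409×0.574564 = 0.069183
  M+2: 0.120409×0.366872 + 0.453182×0.574564 = 0.304557
  M+4: 0.120409×0.058564 + 0.453182×0.366872 + 0.426409×0.574564 = 0.418311
  M+6: 0.453182×0.058564 + 0.426409×0.366872 = 0.182978
  M+8: 0.426409×0.058564 = 0.024972
Scale to base peak (0.418311) = 100: 16.54 : 72.81 : 100.00 : 43.74 : 5.97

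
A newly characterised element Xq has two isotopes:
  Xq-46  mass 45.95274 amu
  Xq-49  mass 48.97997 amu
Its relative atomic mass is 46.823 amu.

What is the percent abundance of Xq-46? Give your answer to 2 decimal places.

Writing the weighted mean with unknown fraction x of Xq-46:
45.95274·x + 48.97997·(1 − x) = 46.823
(45.95274 − 48.97997)·x = 46.823 − 48.97997
x = -2.15697 / -3.02723 = 0.71252 → 71.25% Xq-46, 28.75% Xq-49.

71.25%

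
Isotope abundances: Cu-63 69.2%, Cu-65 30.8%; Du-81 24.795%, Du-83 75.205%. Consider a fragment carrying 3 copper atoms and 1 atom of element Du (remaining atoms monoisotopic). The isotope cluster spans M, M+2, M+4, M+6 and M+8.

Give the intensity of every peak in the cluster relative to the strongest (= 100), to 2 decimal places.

21.53 : 94.06 : 100.00 : 40.71 : 5.76

Copper pattern (n=3): 0.33137389 : 0.44247034 : 0.19693766 : 0.02921811
Element Du pattern (n=1): 0.24795 : 0.75205
Convolve the two distributions (both contribute in 2-u steps):
  M: 0.33137389×0.24795 = 0.082164
  M+2: 0.33137389×0.75205 + 0.44247034×0.24795 = 0.358920
  M+4: 0.44247034×0.75205 + 0.19693766×0.24795 = 0.381591
  M+6: 0.19693766×0.75205 + 0.02921811×0.24795 = 0.155352
  M+8: 0.02921811×0.75205 = 0.021973
Scale to base peak (0.381591) = 100: 21.53 : 94.06 : 100.00 : 40.71 : 5.76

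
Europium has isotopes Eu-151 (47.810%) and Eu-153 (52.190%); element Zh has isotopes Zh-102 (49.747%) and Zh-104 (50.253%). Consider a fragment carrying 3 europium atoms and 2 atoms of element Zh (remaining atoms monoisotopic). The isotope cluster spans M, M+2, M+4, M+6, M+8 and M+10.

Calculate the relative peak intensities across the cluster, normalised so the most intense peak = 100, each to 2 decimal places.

Europium pattern (n=3): 0.10928391 : 0.3578871 : 0.39067407 : 0.14215492
Element Zh pattern (n=2): 0.2474764 : 0.4999872 : 0.2525364
Convolve the two distributions (both contribute in 2-u steps):
  M: 0.10928391×0.2474764 = 0.027045
  M+2: 0.10928391×0.4999872 + 0.3578871×0.2474764 = 0.143209
  M+4: 0.10928391×0.2525364 + 0.3578871×0.4999872 + 0.39067407×0.2474764 = 0.303220
  M+6: 0.3578871×0.2525364 + 0.39067407×0.4999872 + 0.14215492×0.2474764 = 0.320892
  M+8: 0.39067407×0.2525364 + 0.14215492×0.4999872 = 0.169735
  M+10: 0.14215492×0.2525364 = 0.035899
Scale to base peak (0.320892) = 100: 8.43 : 44.63 : 94.49 : 100.00 : 52.89 : 11.19

8.43 : 44.63 : 94.49 : 100.00 : 52.89 : 11.19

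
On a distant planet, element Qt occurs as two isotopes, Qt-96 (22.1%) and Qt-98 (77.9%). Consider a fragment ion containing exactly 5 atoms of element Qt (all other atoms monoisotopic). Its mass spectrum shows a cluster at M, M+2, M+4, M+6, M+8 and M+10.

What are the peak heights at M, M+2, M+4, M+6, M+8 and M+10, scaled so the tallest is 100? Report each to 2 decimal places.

0.13 : 2.28 : 16.10 : 56.74 : 100.00 : 70.50

Each Qt atom is independently Qt-96 (p = 0.221) or Qt-98 (q = 0.779); the cluster is the binomial expansion (p + q)^5.
P(M) = 0.221^5 = 0.000527
P(M+2) = 5 × 0.221^4 × 0.779^1 = 0.009291
P(M+4) = 10 × 0.221^3 × 0.779^2 = 0.065502
P(M+6) = 10 × 0.221^2 × 0.779^3 = 0.230886
P(M+8) = 5 × 0.221^1 × 0.779^4 = 0.406923
P(M+10) = 0.779^5 = 0.286871
The M+8 peak is largest (0.406923); scaling to 100 gives 0.13 : 2.28 : 16.10 : 56.74 : 100.00 : 70.50.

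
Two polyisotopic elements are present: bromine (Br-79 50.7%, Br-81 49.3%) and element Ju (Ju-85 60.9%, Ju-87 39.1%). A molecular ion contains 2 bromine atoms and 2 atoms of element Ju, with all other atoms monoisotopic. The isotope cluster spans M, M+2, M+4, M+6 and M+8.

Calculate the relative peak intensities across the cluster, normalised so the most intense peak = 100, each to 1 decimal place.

Bromine pattern (n=2): 0.257049 : 0.499902 : 0.243049
Element Ju pattern (n=2): 0.370881 : 0.476238 : 0.152881
Convolve the two distributions (both contribute in 2-u steps):
  M: 0.257049×0.370881 = 0.095335
  M+2: 0.257049×0.476238 + 0.499902×0.370881 = 0.307821
  M+4: 0.257049×0.152881 + 0.499902×0.476238 + 0.243049×0.370881 = 0.367512
  M+6: 0.499902×0.152881 + 0.243049×0.476238 = 0.192175
  M+8: 0.243049×0.152881 = 0.037158
Scale to base peak (0.367512) = 100: 25.9 : 83.8 : 100.0 : 52.3 : 10.1

25.9 : 83.8 : 100.0 : 52.3 : 10.1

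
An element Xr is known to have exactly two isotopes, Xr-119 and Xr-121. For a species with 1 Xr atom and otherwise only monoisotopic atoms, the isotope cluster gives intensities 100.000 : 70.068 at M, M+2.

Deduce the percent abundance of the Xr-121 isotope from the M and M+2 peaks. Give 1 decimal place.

41.2%

Let p = fractional abundance of Xr-119. I(M+2)/I(M) = [C(1,1)·p^0·(1−p)] / p^1 = 1·(1−p)/p = 70.068/100.000 = 0.7007
(1−p)/p = 0.7007/1 = 0.7007  ⇒  p = 1/(1 + 0.7007) = 0.5880
Xr-119: 58.8%, Xr-121: 41.2%.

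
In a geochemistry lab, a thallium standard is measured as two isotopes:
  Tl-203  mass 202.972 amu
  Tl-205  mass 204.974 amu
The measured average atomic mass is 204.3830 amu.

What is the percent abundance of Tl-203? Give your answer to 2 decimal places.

With x = fraction of Tl-203 (so Tl-205 is 1 − x):
202.972·x + 204.974·(1 − x) = 204.3830
(202.972 − 204.974)·x = 204.3830 − 204.974
x = -0.5910 / -2.002 = 0.29520 → 29.52% Tl-203, 70.48% Tl-205.

29.52%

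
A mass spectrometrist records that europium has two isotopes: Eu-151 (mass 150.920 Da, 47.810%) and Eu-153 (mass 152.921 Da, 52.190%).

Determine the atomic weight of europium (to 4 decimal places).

Average mass = Σ (abundance × isotope mass) = 0.47810 × 150.920 + 0.52190 × 152.921
= 72.15485 + 79.80947 = 151.96432 Da

151.9643 Da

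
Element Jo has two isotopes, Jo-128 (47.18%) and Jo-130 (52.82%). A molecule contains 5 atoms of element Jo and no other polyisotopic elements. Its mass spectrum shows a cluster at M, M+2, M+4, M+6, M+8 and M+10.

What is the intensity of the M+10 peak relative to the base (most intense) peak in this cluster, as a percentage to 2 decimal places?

(0.4718 + 0.5282)^5 gives M 0.0234, M+2 0.1309, M+4 0.2930, M+6 0.3280, M+8 0.1836, M+10 0.0411; the largest is M+6.
P(M+6) = C(5,3) × 0.4718^2 × 0.5282^3 = 10 × 0.22259524 × 0.14736529 = 0.328028 (base)
P(M+10) = C(5,5) × 0.4718^0 × 0.5282^5 = 1 × 1.0000 × 0.04111421 = 0.041114
Relative intensity = 0.041114 / 0.328028 × 100 = 12.53

12.53%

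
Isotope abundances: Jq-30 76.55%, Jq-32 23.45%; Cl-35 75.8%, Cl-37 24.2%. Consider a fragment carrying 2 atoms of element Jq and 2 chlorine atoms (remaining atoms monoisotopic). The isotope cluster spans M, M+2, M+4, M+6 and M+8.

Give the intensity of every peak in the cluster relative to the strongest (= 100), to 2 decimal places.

79.92 : 100.00 : 46.91 : 9.78 : 0.76

Element Jq pattern (n=2): 0.58599025 : 0.3590195 : 0.05499025
Chlorine pattern (n=2): 0.574564 : 0.366872 : 0.058564
Convolve the two distributions (both contribute in 2-u steps):
  M: 0.58599025×0.574564 = 0.336689
  M+2: 0.58599025×0.366872 + 0.3590195×0.574564 = 0.421263
  M+4: 0.58599025×0.058564 + 0.3590195×0.366872 + 0.05499025×0.574564 = 0.197628
  M+6: 0.3590195×0.058564 + 0.05499025×0.366872 = 0.041200
  M+8: 0.05499025×0.058564 = 0.003220
Scale to base peak (0.421263) = 100: 79.92 : 100.00 : 46.91 : 9.78 : 0.76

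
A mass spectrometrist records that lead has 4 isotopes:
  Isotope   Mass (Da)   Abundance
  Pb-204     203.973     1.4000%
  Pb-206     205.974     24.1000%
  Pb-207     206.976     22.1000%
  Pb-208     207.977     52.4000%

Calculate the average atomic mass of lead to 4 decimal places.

Ar = Σ fᵢ·mᵢ = 0.014000 × 203.973 + 0.241000 × 205.974 + 0.221000 × 206.976 + 0.524000 × 207.977
= 2.85562 + 49.63973 + 45.74170 + 108.97995 = 207.21700 Da

207.2170 Da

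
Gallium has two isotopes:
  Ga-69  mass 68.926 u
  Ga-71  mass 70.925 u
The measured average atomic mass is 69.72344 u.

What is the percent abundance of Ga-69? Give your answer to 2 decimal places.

Let x be the fractional abundance of Ga-69; then Ga-71 has abundance 1 − x.
68.926·x + 70.925·(1 − x) = 69.72344
(68.926 − 70.925)·x = 69.72344 − 70.925
x = -1.20156 / -1.999 = 0.60108 → 60.11% Ga-69, 39.89% Ga-71.

60.11%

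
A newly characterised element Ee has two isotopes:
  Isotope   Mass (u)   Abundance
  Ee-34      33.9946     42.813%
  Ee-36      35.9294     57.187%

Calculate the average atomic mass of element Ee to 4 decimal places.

35.1011 u

The abundance-weighted mean is 0.42813 × 33.9946 + 0.57187 × 35.9294
= 14.55411 + 20.54695 = 35.10106 u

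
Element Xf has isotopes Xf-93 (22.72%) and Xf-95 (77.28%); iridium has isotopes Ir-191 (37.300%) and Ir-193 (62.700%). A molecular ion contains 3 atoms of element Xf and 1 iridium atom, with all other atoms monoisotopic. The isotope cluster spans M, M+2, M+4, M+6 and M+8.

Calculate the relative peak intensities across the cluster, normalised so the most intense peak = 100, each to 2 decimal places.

Element Xf pattern (n=3): 0.01172803 : 0.11967544 : 0.40706504 : 0.46153149
Iridium pattern (n=1): 0.3730 : 0.6270
Convolve the two distributions (both contribute in 2-u steps):
  M: 0.01172803×0.3730 = 0.004375
  M+2: 0.01172803×0.6270 + 0.11967544×0.3730 = 0.051992
  M+4: 0.11967544×0.6270 + 0.40706504×0.3730 = 0.226872
  M+6: 0.40706504×0.6270 + 0.46153149×0.3730 = 0.427381
  M+8: 0.46153149×0.6270 = 0.289380
Scale to base peak (0.427381) = 100: 1.02 : 12.17 : 53.08 : 100.00 : 67.71

1.02 : 12.17 : 53.08 : 100.00 : 67.71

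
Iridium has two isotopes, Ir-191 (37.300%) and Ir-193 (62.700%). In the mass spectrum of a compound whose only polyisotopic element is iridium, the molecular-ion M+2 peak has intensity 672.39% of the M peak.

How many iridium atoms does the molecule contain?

4

For n independent Ir atoms, I(M+2)/I(M) = n · (abundance Ir-193) / (abundance Ir-191) = n · 0.62700/0.37300.
n = 6.7239 × 0.37300/0.62700 = 4.00 ≈ 4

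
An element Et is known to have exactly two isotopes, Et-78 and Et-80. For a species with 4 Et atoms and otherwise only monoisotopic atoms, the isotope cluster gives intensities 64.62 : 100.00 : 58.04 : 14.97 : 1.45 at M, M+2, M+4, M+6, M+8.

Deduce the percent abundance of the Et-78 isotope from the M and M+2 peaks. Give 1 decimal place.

Let p = fractional abundance of Et-78. I(M+2)/I(M) = [C(4,1)·p^3·(1−p)] / p^4 = 4·(1−p)/p = 100.00/64.62 = 1.5475
(1−p)/p = 1.5475/4 = 0.3869  ⇒  p = 1/(1 + 0.3869) = 0.7210
Et-78: 72.1%, Et-80: 27.9%.

72.1%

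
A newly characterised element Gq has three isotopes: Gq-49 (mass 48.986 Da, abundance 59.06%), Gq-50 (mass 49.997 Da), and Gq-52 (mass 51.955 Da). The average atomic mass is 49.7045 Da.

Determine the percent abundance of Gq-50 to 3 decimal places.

25.383%

The remaining 40.94% is split between Gq-50 (fraction x) and Gq-52 (fraction 0.4094 − x).
Substituting: 49.997x + 51.955(0.4094 − x) = 20.7733684
(49.997 − 51.955)x = -0.4970086  ⇒  x = 0.25383, y = 0.15557
Gq-50: 25.383%, Gq-52: 15.557%.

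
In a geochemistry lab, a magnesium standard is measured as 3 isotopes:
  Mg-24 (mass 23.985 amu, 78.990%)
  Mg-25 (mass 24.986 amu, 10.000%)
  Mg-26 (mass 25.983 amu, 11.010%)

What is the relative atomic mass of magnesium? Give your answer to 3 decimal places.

24.305 amu

Ar = Σ fᵢ·mᵢ = 0.78990 × 23.985 + 0.10000 × 24.986 + 0.11010 × 25.983
= 18.9458 + 2.4986 + 2.8607 = 24.3051 amu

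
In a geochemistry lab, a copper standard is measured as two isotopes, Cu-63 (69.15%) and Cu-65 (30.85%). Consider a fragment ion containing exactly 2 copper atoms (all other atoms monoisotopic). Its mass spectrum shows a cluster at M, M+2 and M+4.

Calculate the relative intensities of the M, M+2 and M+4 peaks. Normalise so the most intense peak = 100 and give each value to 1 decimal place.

100.0 : 89.2 : 19.9

Each Cu atom is independently Cu-63 (p = 0.6915) or Cu-65 (q = 0.3085); the cluster is the binomial expansion (p + q)^2.
P(M) = 0.6915^2 = 0.478172
P(M+2) = 2 × 0.6915^1 × 0.3085^1 = 0.426656
P(M+4) = 0.3085^2 = 0.095172
The M peak is largest (0.478172); scaling to 100 gives 100.0 : 89.2 : 19.9.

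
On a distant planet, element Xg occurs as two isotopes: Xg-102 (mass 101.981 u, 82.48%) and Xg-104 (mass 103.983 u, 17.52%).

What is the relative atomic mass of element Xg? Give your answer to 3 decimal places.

Ar = Σ fᵢ·mᵢ = 0.8248 × 101.981 + 0.1752 × 103.983
= 84.1139 + 18.2178 = 102.3317 u

102.332 u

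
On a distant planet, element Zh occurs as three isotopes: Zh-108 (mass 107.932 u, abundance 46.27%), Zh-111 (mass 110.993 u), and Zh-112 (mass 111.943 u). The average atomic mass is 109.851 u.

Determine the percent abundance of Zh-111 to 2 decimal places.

Let x and y be the fractions of Zh-111 and Zh-112. Then x + y = 1 − 0.4627 = 0.5373 and 110.993x + 111.943y = 109.851 − 0.4627×107.932 = 59.9108636.
Substituting: 110.993x + 111.943(0.5373 − x) = 59.9108636
(110.993 − 111.943)x = -0.2361103  ⇒  x = 0.24854, y = 0.28876
Zh-111: 24.85%, Zh-112: 28.88%.

24.85%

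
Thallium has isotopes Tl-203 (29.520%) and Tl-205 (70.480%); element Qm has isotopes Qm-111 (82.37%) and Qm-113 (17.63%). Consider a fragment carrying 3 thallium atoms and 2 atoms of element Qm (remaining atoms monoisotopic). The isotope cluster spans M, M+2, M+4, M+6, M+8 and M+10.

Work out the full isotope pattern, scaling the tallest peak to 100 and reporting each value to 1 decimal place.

Thallium pattern (n=3): 0.02572463 : 0.18425524 : 0.43991564 : 0.35010449
Element Qm pattern (n=2): 0.67848169 : 0.29043662 : 0.03108169
Convolve the two distributions (both contribute in 2-u steps):
  M: 0.02572463×0.67848169 = 0.017454
  M+2: 0.02572463×0.29043662 + 0.18425524×0.67848169 = 0.132485
  M+4: 0.02572463×0.03108169 + 0.18425524×0.29043662 + 0.43991564×0.67848169 = 0.352789
  M+6: 0.18425524×0.03108169 + 0.43991564×0.29043662 + 0.35010449×0.67848169 = 0.371034
  M+8: 0.43991564×0.03108169 + 0.35010449×0.29043662 = 0.115356
  M+10: 0.35010449×0.03108169 = 0.010882
Scale to base peak (0.371034) = 100: 4.7 : 35.7 : 95.1 : 100.0 : 31.1 : 2.9

4.7 : 35.7 : 95.1 : 100.0 : 31.1 : 2.9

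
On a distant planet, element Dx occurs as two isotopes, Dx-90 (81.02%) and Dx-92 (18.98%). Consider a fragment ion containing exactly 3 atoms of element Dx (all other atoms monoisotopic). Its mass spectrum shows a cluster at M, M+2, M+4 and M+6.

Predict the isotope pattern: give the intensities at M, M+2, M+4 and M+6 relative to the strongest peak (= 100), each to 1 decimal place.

100.0 : 70.3 : 16.5 : 1.3

The 3 Dx atoms are independent, so intensities follow the terms of (0.8102 + 0.1898)^3.
P(M) = 0.8102^3 = 0.531835
P(M+2) = 3 × 0.8102^2 × 0.1898^1 = 0.373768
P(M+4) = 3 × 0.8102^1 × 0.1898^2 = 0.087560
P(M+6) = 0.1898^3 = 0.006837
The M peak is largest (0.531835); scaling to 100 gives 100.0 : 70.3 : 16.5 : 1.3.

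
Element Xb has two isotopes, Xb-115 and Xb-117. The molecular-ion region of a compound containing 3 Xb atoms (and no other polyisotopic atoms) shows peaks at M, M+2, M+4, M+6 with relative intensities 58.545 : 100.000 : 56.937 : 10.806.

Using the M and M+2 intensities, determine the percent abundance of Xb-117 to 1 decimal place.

36.3%

If p is the fraction of Xb that is Xb-115, then I(M+2)/I(M) = [C(3,1)·p^2·(1−p)] / p^3 = 3·(1−p)/p = 100.000/58.545 = 1.7081
(1−p)/p = 1.7081/3 = 0.5694  ⇒  p = 1/(1 + 0.5694) = 0.6372
Xb-115: 63.7%, Xb-117: 36.3%.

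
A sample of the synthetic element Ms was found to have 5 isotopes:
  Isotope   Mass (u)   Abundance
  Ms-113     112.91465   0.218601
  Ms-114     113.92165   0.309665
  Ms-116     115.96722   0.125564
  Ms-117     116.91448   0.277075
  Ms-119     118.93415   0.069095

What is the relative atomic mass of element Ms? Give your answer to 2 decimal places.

115.13 u

The abundance-weighted mean is 0.218601 × 112.91465 + 0.309665 × 113.92165 + 0.125564 × 115.96722 + 0.277075 × 116.91448 + 0.069095 × 118.93415
= 24.683255 + 35.277548 + 14.561308 + 32.394080 + 8.217755 = 115.133946 u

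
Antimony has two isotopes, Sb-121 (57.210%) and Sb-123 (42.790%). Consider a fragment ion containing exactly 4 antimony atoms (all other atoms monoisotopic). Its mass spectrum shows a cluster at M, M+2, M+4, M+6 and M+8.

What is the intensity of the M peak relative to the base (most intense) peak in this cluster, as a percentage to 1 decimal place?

29.8%

Term probabilities: M 0.1071, M+2 0.3205, M+4 0.3596, M+6 0.1793, M+8 0.0335. Base peak = M+4.
P(M+4) = C(4,2) × 0.57210^2 × 0.42790^2 = 6 × 0.32729841 × 0.18309841 = 0.359567 (base)
P(M) = C(4,0) × 0.57210^4 × 0.42790^0 = 1 × 0.10712425 × 1.0000 = 0.107124
Relative intensity = 0.107124 / 0.359567 × 100 = 29.8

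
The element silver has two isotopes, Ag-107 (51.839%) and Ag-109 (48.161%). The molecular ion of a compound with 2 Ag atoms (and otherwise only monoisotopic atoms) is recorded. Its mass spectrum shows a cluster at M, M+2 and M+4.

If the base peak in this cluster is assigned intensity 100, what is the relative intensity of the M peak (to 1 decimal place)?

53.8

Binomial terms of (0.51839 + 0.48161)^2: M 0.2687, M+2 0.4993, M+4 0.2319 → M+2 is the base peak.
P(M+2) = C(2,1) × 0.51839^1 × 0.48161^1 = 2 × 0.51839 × 0.48161 = 0.499324 (base)
P(M) = C(2,0) × 0.51839^2 × 0.48161^0 = 1 × 0.26872819 × 1.0000 = 0.268728
Relative intensity = 0.268728 / 0.499324 × 100 = 53.8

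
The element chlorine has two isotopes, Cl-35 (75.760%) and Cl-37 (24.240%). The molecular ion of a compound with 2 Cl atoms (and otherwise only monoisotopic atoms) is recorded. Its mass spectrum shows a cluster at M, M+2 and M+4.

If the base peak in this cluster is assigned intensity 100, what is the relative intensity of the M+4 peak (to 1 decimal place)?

10.2

Binomial terms of (0.75760 + 0.24240)^2: M 0.5740, M+2 0.3673, M+4 0.0588 → M is the base peak.
P(M) = C(2,0) × 0.75760^2 × 0.24240^0 = 1 × 0.57395776 × 1.0000 = 0.573958 (base)
P(M+4) = C(2,2) × 0.75760^0 × 0.24240^2 = 1 × 1.0000 × 0.05875776 = 0.058758
Relative intensity = 0.058758 / 0.573958 × 100 = 10.2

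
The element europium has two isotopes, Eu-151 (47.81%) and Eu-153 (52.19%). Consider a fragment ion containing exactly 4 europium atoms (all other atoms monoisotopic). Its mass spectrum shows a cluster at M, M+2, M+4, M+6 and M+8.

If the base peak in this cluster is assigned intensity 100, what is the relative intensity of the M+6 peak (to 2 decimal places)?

72.77

Binomial terms of (0.4781 + 0.5219)^4: M 0.0522, M+2 0.2281, M+4 0.3736, M+6 0.2719, M+8 0.0742 → M+4 is the base peak.
P(M+4) = C(4,2) × 0.4781^2 × 0.5219^2 = 6 × 0.22857961 × 0.27237961 = 0.373563 (base)
P(M+6) = C(4,3) × 0.4781^1 × 0.5219^3 = 4 × 0.4781 × 0.14215492 = 0.271857
Relative intensity = 0.271857 / 0.373563 × 100 = 72.77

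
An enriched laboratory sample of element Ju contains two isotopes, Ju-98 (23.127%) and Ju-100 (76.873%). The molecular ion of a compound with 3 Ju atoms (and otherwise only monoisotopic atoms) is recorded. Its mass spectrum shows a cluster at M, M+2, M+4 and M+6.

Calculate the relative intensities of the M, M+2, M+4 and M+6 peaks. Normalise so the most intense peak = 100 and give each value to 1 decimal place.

The 3 Ju atoms are independent, so intensities follow the terms of (0.23127 + 0.76873)^3.
P(M) = 0.23127^3 = 0.012370
P(M+2) = 3 × 0.23127^2 × 0.76873^1 = 0.123348
P(M+4) = 3 × 0.23127^1 × 0.76873^2 = 0.410004
P(M+6) = 0.76873^3 = 0.454278
The M+6 peak is largest (0.454278); scaling to 100 gives 2.7 : 27.2 : 90.3 : 100.0.

2.7 : 27.2 : 90.3 : 100.0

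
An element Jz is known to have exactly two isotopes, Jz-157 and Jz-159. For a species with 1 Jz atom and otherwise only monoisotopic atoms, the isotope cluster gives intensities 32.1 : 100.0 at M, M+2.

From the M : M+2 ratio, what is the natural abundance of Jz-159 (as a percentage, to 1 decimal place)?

If p is the fraction of Jz that is Jz-157, then I(M+2)/I(M) = [C(1,1)·p^0·(1−p)] / p^1 = 1·(1−p)/p = 100.0/32.1 = 3.1153
(1−p)/p = 3.1153/1 = 3.1153  ⇒  p = 1/(1 + 3.1153) = 0.2430
Jz-157: 24.3%, Jz-159: 75.7%.

75.7%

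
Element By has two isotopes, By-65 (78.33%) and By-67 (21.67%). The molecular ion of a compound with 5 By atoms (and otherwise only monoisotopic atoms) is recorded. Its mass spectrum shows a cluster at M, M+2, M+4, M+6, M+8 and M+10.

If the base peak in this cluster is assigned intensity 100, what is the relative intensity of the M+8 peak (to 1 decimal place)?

Term probabilities: M 0.2949, M+2 0.4079, M+4 0.2257, M+6 0.0624, M+8 0.0086, M+10 0.0005. Base peak = M+2.
P(M+2) = C(5,1) × 0.7833^4 × 0.2167^1 = 5 × 0.37645451 × 0.2167 = 0.407888 (base)
P(M+8) = C(5,4) × 0.7833^1 × 0.2167^4 = 5 × 0.7833 × 0.00220514 = 0.008636
Relative intensity = 0.008636 / 0.407888 × 100 = 2.1

2.1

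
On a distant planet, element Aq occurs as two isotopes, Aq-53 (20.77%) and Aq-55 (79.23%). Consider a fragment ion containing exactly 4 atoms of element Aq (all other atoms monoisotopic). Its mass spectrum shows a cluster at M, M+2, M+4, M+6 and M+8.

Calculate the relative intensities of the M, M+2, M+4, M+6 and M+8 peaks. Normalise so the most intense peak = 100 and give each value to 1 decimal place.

Expanding (0.2077 + 0.7923)^4:
P(M) = 0.2077^4 = 0.001861
P(M+2) = 4 × 0.2077^3 × 0.7923^1 = 0.028396
P(M+4) = 6 × 0.2077^2 × 0.7923^2 = 0.162481
P(M+6) = 4 × 0.2077^1 × 0.7923^3 = 0.413205
P(M+8) = 0.7923^4 = 0.394057
The M+6 peak is largest (0.413205); scaling to 100 gives 0.5 : 6.9 : 39.3 : 100.0 : 95.4.

0.5 : 6.9 : 39.3 : 100.0 : 95.4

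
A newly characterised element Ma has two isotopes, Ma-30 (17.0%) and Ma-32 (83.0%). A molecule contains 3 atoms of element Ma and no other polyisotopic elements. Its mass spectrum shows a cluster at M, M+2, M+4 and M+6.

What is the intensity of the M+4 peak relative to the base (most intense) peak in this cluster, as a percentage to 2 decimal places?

61.45%

Term probabilities: M 0.0049, M+2 0.0720, M+4 0.3513, M+6 0.5718. Base peak = M+6.
P(M+6) = C(3,3) × 0.170^0 × 0.830^3 = 1 × 1.0000 × 0.571787 = 0.571787 (base)
P(M+4) = C(3,2) × 0.170^1 × 0.830^2 = 3 × 0.1700 × 0.6889 = 0.351339
Relative intensity = 0.351339 / 0.571787 × 100 = 61.45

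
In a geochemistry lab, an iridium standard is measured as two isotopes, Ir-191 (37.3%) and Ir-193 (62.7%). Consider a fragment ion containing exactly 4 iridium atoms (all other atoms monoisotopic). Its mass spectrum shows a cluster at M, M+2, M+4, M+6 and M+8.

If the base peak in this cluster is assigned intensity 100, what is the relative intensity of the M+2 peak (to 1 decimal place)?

Binomial terms of (0.373 + 0.627)^4: M 0.0194, M+2 0.1302, M+4 0.3282, M+6 0.3678, M+8 0.1546 → M+6 is the base peak.
P(M+6) = C(4,3) × 0.373^1 × 0.627^3 = 4 × 0.3730 × 0.24649188 = 0.367766 (base)
P(M+2) = C(4,1) × 0.373^3 × 0.627^1 = 4 × 0.05189512 × 0.6270 = 0.130153
Relative intensity = 0.130153 / 0.367766 × 100 = 35.4

35.4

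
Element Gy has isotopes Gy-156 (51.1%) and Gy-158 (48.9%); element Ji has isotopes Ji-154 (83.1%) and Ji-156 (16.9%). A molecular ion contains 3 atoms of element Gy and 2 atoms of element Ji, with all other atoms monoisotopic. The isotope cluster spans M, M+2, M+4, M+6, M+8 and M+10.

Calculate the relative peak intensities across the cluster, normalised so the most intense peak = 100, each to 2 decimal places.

25.28 : 82.84 : 100.00 : 53.40 : 11.88 : 0.92

Element Gy pattern (n=3): 0.13343283 : 0.38306451 : 0.36657249 : 0.11693017
Element Ji pattern (n=2): 0.690561 : 0.280878 : 0.028561
Convolve the two distributions (both contribute in 2-u steps):
  M: 0.13343283×0.690561 = 0.092144
  M+2: 0.13343283×0.280878 + 0.38306451×0.690561 = 0.302008
  M+4: 0.13343283×0.028561 + 0.38306451×0.280878 + 0.36657249×0.690561 = 0.364546
  M+6: 0.38306451×0.028561 + 0.36657249×0.280878 + 0.11693017×0.690561 = 0.194650
  M+8: 0.36657249×0.028561 + 0.11693017×0.280878 = 0.043313
  M+10: 0.11693017×0.028561 = 0.003340
Scale to base peak (0.364546) = 100: 25.28 : 82.84 : 100.00 : 53.40 : 11.88 : 0.92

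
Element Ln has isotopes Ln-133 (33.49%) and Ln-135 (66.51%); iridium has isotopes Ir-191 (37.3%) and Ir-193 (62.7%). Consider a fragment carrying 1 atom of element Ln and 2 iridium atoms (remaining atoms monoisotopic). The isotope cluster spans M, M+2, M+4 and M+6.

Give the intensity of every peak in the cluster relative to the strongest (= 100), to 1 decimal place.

Element Ln pattern (n=1): 0.3349 : 0.6651
Iridium pattern (n=2): 0.139129 : 0.467742 : 0.393129
Convolve the two distributions (both contribute in 2-u steps):
  M: 0.3349×0.139129 = 0.046594
  M+2: 0.3349×0.467742 + 0.6651×0.139129 = 0.249181
  M+4: 0.3349×0.393129 + 0.6651×0.467742 = 0.442754
  M+6: 0.6651×0.393129 = 0.261470
Scale to base peak (0.442754) = 100: 10.5 : 56.3 : 100.0 : 59.1

10.5 : 56.3 : 100.0 : 59.1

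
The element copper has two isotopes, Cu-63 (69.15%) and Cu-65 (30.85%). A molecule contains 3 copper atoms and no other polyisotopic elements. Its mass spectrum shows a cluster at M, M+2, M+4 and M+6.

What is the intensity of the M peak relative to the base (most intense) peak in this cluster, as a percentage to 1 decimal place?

Binomial terms of (0.6915 + 0.3085)^3: M 0.3307, M+2 0.4425, M+4 0.1974, M+6 0.0294 → M+2 is the base peak.
P(M+2) = C(3,1) × 0.6915^2 × 0.3085^1 = 3 × 0.47817225 × 0.3085 = 0.442548 (base)
P(M) = C(3,0) × 0.6915^3 × 0.3085^0 = 1 × 0.33065611 × 1.0000 = 0.330656
Relative intensity = 0.330656 / 0.442548 × 100 = 74.7

74.7%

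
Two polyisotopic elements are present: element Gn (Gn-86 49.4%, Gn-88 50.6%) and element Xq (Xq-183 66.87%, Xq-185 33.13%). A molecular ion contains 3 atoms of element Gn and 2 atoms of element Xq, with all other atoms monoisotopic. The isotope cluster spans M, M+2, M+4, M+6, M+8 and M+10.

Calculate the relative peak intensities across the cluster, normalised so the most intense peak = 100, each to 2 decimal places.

15.53 : 63.12 : 100.00 : 76.85 : 28.54 : 4.10

Element Gn pattern (n=3): 0.12055378 : 0.37044665 : 0.37944535 : 0.12955422
Element Xq pattern (n=2): 0.44715969 : 0.44308062 : 0.10975969
Convolve the two distributions (both contribute in 2-u steps):
  M: 0.12055378×0.44715969 = 0.053907
  M+2: 0.12055378×0.44308062 + 0.37044665×0.44715969 = 0.219064
  M+4: 0.12055378×0.10975969 + 0.37044665×0.44308062 + 0.37944535×0.44715969 = 0.347042
  M+6: 0.37044665×0.10975969 + 0.37944535×0.44308062 + 0.12955422×0.44715969 = 0.266716
  M+8: 0.37944535×0.10975969 + 0.12955422×0.44308062 = 0.099051
  M+10: 0.12955422×0.10975969 = 0.014220
Scale to base peak (0.347042) = 100: 15.53 : 63.12 : 100.00 : 76.85 : 28.54 : 4.10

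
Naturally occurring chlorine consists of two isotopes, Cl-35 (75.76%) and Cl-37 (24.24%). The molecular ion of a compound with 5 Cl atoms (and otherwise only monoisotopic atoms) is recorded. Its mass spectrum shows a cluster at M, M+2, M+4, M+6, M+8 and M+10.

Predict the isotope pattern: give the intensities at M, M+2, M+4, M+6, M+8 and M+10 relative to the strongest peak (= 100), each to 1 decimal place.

62.5 : 100.0 : 64.0 : 20.5 : 3.3 : 0.2

The 5 Cl atoms are independent, so intensities follow the terms of (0.7576 + 0.2424)^5.
P(M) = 0.7576^5 = 0.249574
P(M+2) = 5 × 0.7576^4 × 0.2424^1 = 0.399266
P(M+4) = 10 × 0.7576^3 × 0.2424^2 = 0.255497
P(M+6) = 10 × 0.7576^2 × 0.2424^3 = 0.081748
P(M+8) = 5 × 0.7576^1 × 0.2424^4 = 0.013078
P(M+10) = 0.2424^5 = 0.000837
The M+2 peak is largest (0.399266); scaling to 100 gives 62.5 : 100.0 : 64.0 : 20.5 : 3.3 : 0.2.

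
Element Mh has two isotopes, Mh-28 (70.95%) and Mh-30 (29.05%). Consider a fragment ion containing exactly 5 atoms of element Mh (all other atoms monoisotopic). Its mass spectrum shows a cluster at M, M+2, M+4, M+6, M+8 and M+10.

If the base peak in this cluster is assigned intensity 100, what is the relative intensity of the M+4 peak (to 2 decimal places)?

Binomial terms of (0.7095 + 0.2905)^5: M 0.1798, M+2 0.3681, M+4 0.3014, M+6 0.1234, M+8 0.0253, M+10 0.0021 → M+2 is the base peak.
P(M+2) = C(5,1) × 0.7095^4 × 0.2905^1 = 5 × 0.25340174 × 0.2905 = 0.368066 (base)
P(M+4) = C(5,2) × 0.7095^3 × 0.2905^2 = 10 × 0.35715538 × 0.08439025 = 0.301404
Relative intensity = 0.301404 / 0.368066 × 100 = 81.89

81.89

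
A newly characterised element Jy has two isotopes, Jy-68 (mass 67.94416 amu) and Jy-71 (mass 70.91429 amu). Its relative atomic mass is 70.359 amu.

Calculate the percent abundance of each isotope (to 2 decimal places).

Writing the weighted mean with unknown fraction x of Jy-68:
67.94416·x + 70.91429·(1 − x) = 70.359
(67.94416 − 70.91429)·x = 70.359 − 70.91429
x = -0.55529 / -2.97013 = 0.18696 → 18.70% Jy-68, 81.30% Jy-71.

Jy-68: 18.70%, Jy-71: 81.30%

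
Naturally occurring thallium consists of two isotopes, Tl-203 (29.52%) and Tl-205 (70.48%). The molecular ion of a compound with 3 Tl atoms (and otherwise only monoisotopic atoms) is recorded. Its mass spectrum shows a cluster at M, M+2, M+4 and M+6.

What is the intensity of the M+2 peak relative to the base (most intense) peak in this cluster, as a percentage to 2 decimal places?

41.88%

(0.2952 + 0.7048)^3 gives M 0.0257, M+2 0.1843, M+4 0.4399, M+6 0.3501; the largest is M+4.
P(M+4) = C(3,2) × 0.2952^1 × 0.7048^2 = 3 × 0.2952 × 0.49674304 = 0.439916 (base)
P(M+2) = C(3,1) × 0.2952^2 × 0.7048^1 = 3 × 0.08714304 × 0.7048 = 0.184255
Relative intensity = 0.184255 / 0.439916 × 100 = 41.88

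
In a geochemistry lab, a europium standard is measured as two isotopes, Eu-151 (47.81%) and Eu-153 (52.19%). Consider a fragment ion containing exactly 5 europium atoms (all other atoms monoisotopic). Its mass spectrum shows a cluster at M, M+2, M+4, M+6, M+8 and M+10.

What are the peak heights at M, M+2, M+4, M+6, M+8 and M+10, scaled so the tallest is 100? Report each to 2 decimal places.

7.69 : 41.96 : 91.61 : 100.00 : 54.58 : 11.92

The 5 Eu atoms are independent, so intensities follow the terms of (0.4781 + 0.5219)^5.
P(M) = 0.4781^5 = 0.024980
P(M+2) = 5 × 0.4781^4 × 0.5219^1 = 0.136343
P(M+4) = 10 × 0.4781^3 × 0.5219^2 = 0.297667
P(M+6) = 10 × 0.4781^2 × 0.5219^3 = 0.324937
P(M+8) = 5 × 0.4781^1 × 0.5219^4 = 0.177353
P(M+10) = 0.5219^5 = 0.038720
The M+6 peak is largest (0.324937); scaling to 100 gives 7.69 : 41.96 : 91.61 : 100.00 : 54.58 : 11.92.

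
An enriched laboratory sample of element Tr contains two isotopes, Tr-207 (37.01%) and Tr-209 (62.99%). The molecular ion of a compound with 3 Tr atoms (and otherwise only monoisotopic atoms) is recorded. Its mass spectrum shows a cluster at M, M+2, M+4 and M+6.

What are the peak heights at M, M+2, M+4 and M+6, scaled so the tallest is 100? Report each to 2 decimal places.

11.51 : 58.76 : 100.00 : 56.73

The 3 Tr atoms are independent, so intensities follow the terms of (0.3701 + 0.6299)^3.
P(M) = 0.3701^3 = 0.050694
P(M+2) = 3 × 0.3701^2 × 0.6299^1 = 0.258840
P(M+4) = 3 × 0.3701^1 × 0.6299^2 = 0.440538
P(M+6) = 0.6299^3 = 0.249928
The M+4 peak is largest (0.440538); scaling to 100 gives 11.51 : 58.76 : 100.00 : 56.73.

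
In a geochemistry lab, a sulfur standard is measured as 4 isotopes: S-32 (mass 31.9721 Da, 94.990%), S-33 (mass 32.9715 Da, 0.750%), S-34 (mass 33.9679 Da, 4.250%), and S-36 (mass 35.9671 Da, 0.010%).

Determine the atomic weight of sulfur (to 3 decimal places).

32.065 Da

Average mass = Σ (abundance × isotope mass) = 0.94990 × 31.9721 + 0.00750 × 32.9715 + 0.04250 × 33.9679 + 0.00010 × 35.9671
= 30.37030 + 0.24729 + 1.44364 + 0.00360 = 32.06483 Da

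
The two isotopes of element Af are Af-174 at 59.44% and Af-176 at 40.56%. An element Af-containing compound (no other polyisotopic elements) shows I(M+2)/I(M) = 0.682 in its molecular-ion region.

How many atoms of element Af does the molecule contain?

1

With n Af atoms, P(M+2)/P(M) = C(n,1)·p^(n−1)q / p^n = n·q/p = n · 0.4056/0.5944.
n = 0.682 × 0.5944/0.4056 = 1.00 ≈ 1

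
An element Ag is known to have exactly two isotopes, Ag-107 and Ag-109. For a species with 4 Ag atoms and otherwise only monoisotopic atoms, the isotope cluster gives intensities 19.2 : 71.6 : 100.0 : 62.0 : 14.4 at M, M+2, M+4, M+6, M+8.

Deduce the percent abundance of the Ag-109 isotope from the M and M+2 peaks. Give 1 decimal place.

48.2%

Let p = fractional abundance of Ag-107. I(M+2)/I(M) = [C(4,1)·p^3·(1−p)] / p^4 = 4·(1−p)/p = 71.6/19.2 = 3.7292
(1−p)/p = 3.7292/4 = 0.9323  ⇒  p = 1/(1 + 0.9323) = 0.5175
Ag-107: 51.8%, Ag-109: 48.2%.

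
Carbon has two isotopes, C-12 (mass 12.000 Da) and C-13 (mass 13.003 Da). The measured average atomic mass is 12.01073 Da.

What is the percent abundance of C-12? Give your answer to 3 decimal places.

With x = fraction of C-12 (so C-13 is 1 − x):
12.000·x + 13.003·(1 − x) = 12.01073
(12.000 − 13.003)·x = 12.01073 − 13.003
x = -0.99227 / -1.003 = 0.98930 → 98.930% C-12, 1.070% C-13.

98.930%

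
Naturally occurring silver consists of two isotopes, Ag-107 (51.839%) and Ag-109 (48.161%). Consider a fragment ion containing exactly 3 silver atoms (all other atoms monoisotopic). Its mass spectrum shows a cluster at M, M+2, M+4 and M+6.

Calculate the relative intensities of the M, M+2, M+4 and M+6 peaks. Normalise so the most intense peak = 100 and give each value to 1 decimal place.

Each Ag atom is independently Ag-107 (p = 0.51839) or Ag-109 (q = 0.48161); the cluster is the binomial expansion (p + q)^3.
P(M) = 0.51839^3 = 0.139306
P(M+2) = 3 × 0.51839^2 × 0.48161^1 = 0.388267
P(M+4) = 3 × 0.51839^1 × 0.48161^2 = 0.360719
P(M+6) = 0.48161^3 = 0.111709
The M+2 peak is largest (0.388267); scaling to 100 gives 35.9 : 100.0 : 92.9 : 28.8.

35.9 : 100.0 : 92.9 : 28.8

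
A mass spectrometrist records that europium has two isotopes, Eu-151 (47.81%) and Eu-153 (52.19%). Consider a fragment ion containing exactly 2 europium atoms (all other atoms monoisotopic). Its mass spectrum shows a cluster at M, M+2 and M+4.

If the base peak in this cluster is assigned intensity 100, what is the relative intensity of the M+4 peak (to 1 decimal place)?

Term probabilities: M 0.2286, M+2 0.4990, M+4 0.2724. Base peak = M+2.
P(M+2) = C(2,1) × 0.4781^1 × 0.5219^1 = 2 × 0.4781 × 0.5219 = 0.499041 (base)
P(M+4) = C(2,2) × 0.4781^0 × 0.5219^2 = 1 × 1.0000 × 0.27237961 = 0.272380
Relative intensity = 0.272380 / 0.499041 × 100 = 54.6

54.6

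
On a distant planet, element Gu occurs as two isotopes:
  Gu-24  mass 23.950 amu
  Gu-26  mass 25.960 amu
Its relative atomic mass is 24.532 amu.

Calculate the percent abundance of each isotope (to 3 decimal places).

Gu-24: 71.045%, Gu-26: 28.955%

With x = fraction of Gu-24 (so Gu-26 is 1 − x):
23.950·x + 25.960·(1 − x) = 24.532
(23.950 − 25.960)·x = 24.532 − 25.960
x = -1.428 / -2.010 = 0.71045 → 71.045% Gu-24, 28.955% Gu-26.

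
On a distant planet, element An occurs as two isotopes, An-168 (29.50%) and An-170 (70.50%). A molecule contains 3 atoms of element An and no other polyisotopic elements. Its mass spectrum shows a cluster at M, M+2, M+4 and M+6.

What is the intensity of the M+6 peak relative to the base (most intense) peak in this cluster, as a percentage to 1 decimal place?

79.7%

Binomial terms of (0.2950 + 0.7050)^3: M 0.0257, M+2 0.1841, M+4 0.4399, M+6 0.3504 → M+4 is the base peak.
P(M+4) = C(3,2) × 0.2950^1 × 0.7050^2 = 3 × 0.2950 × 0.497025 = 0.439867 (base)
P(M+6) = C(3,3) × 0.2950^0 × 0.7050^3 = 1 × 1.0000 × 0.35040263 = 0.350403
Relative intensity = 0.350403 / 0.439867 × 100 = 79.7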